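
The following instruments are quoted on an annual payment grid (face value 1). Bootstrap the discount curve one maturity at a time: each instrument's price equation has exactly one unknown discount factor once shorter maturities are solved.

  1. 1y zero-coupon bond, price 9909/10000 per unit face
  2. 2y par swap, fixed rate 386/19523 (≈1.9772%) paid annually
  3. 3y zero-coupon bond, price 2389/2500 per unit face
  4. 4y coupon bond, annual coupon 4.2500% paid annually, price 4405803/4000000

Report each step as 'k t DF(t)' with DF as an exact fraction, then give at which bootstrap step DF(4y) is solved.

step 1 [1y] zero: DF = P = 9909/10000 ≈ 0.990900
step 2 [2y] swap r/1=386/19523: DF=(1 − 386/19523·(0.990900))/(1+386/19523) = 4807/5000 ≈ 0.961400
step 3 [3y] zero: DF = P = 2389/2500 ≈ 0.955600
step 4 [4y] bond c/1=17/400: DF=(4405803/4000000 − 17/400·(0.990900+0.961400+0.955600))/(1+17/400) = 469/500 ≈ 0.938000

1 1 9909/10000
2 2 4807/5000
3 3 2389/2500
4 4 469/500
DF(4y) is solved at step 4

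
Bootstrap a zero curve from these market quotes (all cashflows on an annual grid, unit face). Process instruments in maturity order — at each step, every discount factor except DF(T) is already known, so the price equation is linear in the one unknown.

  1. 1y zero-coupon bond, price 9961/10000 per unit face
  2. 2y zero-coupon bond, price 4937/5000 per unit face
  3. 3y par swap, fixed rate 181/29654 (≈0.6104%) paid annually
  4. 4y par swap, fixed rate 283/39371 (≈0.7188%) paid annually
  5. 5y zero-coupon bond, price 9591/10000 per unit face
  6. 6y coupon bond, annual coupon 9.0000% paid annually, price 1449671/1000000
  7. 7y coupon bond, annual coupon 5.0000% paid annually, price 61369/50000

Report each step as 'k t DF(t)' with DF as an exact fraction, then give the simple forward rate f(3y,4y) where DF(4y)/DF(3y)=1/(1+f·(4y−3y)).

1 1 9961/10000
2 2 4937/5000
3 3 9819/10000
4 4 9717/10000
5 5 9591/10000
6 6 9257/10000
7 7 8917/10000
f(3y,4y) = ((9819/10000)/(9717/10000) − 1)/(1) = 34/3239 ≈ 1.0497%

step 1 [1y] zero: DF = P = 9961/10000 ≈ 0.996100
step 2 [2y] zero: DF = P = 4937/5000 ≈ 0.987400
step 3 [3y] swap r/1=181/29654: DF=(1 − 181/29654·(0.996100+0.987400))/(1+181/29654) = 9819/10000 ≈ 0.981900
step 4 [4y] swap r/1=283/39371: DF=(1 − 283/39371·(0.996100+0.987400+0.981900))/(1+283/39371) = 9717/10000 ≈ 0.971700
step 5 [5y] zero: DF = P = 9591/10000 ≈ 0.959100
step 6 [6y] bond c/1=9/100: DF=(1449671/1000000 − 9/100·(0.996100+0.987400+0.981900+0.971700+0.959100))/(1+9/100) = 9257/10000 ≈ 0.925700
step 7 [7y] bond c/1=1/20: DF=(61369/50000 − 1/20·(0.996100+0.987400+0.981900+0.971700+0.959100+0.925700))/(1+1/20) = 8917/10000 ≈ 0.891700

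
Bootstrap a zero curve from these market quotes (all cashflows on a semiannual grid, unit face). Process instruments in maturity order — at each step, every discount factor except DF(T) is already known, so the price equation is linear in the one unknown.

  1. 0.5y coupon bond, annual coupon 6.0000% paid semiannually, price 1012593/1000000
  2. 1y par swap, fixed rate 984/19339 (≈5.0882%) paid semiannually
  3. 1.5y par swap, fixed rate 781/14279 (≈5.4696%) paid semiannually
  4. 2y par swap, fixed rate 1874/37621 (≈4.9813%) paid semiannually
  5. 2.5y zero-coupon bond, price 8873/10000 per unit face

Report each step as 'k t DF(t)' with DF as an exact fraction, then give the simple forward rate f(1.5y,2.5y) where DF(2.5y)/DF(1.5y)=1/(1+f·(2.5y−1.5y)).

step 1 [0.5y] bond c/2=3/100: DF=(1012593/1000000 − 3/100·(0))/(1+3/100) = 9831/10000 ≈ 0.983100
step 2 [1y] swap r/2=492/19339: DF=(1 − 492/19339·(0.983100))/(1+492/19339) = 2377/2500 ≈ 0.950800
step 3 [1.5y] swap r/2=781/28558: DF=(1 − 781/28558·(0.983100+0.950800))/(1+781/28558) = 9219/10000 ≈ 0.921900
step 4 [2y] swap r/2=937/37621: DF=(1 − 937/37621·(0.983100+0.950800+0.921900))/(1+937/37621) = 9063/10000 ≈ 0.906300
step 5 [2.5y] zero: DF = P = 8873/10000 ≈ 0.887300

1 1/2 9831/10000
2 1 2377/2500
3 3/2 9219/10000
4 2 9063/10000
5 5/2 8873/10000
f(1.5y,2.5y) = ((9219/10000)/(8873/10000) − 1)/(1) = 346/8873 ≈ 3.8995%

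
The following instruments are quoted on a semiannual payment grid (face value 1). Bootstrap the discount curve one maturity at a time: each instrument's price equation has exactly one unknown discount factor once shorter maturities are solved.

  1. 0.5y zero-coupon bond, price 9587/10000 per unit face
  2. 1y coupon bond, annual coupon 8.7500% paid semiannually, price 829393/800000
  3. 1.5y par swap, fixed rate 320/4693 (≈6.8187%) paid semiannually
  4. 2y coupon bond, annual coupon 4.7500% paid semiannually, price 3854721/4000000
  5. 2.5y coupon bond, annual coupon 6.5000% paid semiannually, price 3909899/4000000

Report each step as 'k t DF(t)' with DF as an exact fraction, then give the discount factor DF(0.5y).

step 1 [0.5y] zero: DF = P = 9587/10000 ≈ 0.958700
step 2 [1y] bond c/2=7/160: DF=(829393/800000 − 7/160·(0.958700))/(1+7/160) = 9531/10000 ≈ 0.953100
step 3 [1.5y] swap r/2=160/4693: DF=(1 − 160/4693·(0.958700+0.953100))/(1+160/4693) = 113/125 ≈ 0.904000
step 4 [2y] bond c/2=19/800: DF=(3854721/4000000 − 19/800·(0.958700+0.953100+0.904000))/(1+19/800) = 219/250 ≈ 0.876000
step 5 [2.5y] bond c/2=13/400: DF=(3909899/4000000 − 13/400·(0.958700+0.953100+0.904000+0.876000))/(1+13/400) = 1661/2000 ≈ 0.830500

1 1/2 9587/10000
2 1 9531/10000
3 3/2 113/125
4 2 219/250
5 5/2 1661/2000
DF(0.5y) = 9587/10000 ≈ 0.958700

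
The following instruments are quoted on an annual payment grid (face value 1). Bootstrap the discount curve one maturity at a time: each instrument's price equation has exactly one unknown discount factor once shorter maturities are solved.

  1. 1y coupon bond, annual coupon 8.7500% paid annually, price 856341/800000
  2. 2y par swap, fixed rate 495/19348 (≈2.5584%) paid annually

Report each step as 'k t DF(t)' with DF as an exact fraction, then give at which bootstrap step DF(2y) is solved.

1 1 9843/10000
2 2 1901/2000
DF(2y) is solved at step 2

step 1 [1y] bond c/1=7/80: DF=(856341/800000 − 7/80·(0))/(1+7/80) = 9843/10000 ≈ 0.984300
step 2 [2y] swap r/1=495/19348: DF=(1 − 495/19348·(0.984300))/(1+495/19348) = 1901/2000 ≈ 0.950500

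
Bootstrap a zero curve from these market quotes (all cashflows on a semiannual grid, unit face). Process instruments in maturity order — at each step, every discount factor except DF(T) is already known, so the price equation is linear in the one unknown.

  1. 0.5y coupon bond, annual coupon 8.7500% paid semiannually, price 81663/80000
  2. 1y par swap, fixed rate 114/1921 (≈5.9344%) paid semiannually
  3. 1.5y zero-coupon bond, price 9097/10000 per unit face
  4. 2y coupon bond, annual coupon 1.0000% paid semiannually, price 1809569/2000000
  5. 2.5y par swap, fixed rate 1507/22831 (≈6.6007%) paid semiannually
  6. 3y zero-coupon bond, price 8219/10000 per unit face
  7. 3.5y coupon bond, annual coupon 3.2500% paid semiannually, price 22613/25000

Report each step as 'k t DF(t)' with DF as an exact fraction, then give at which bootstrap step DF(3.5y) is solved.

1 1/2 489/500
2 1 943/1000
3 3/2 9097/10000
4 2 4431/5000
5 5/2 8493/10000
6 3 8219/10000
7 7/2 8039/10000
DF(3.5y) is solved at step 7

step 1 [0.5y] bond c/2=7/160: DF=(81663/80000 − 7/160·(0))/(1+7/160) = 489/500 ≈ 0.978000
step 2 [1y] swap r/2=57/1921: DF=(1 − 57/1921·(0.978000))/(1+57/1921) = 943/1000 ≈ 0.943000
step 3 [1.5y] zero: DF = P = 9097/10000 ≈ 0.909700
step 4 [2y] bond c/2=1/200: DF=(1809569/2000000 − 1/200·(0.978000+0.943000+0.909700))/(1+1/200) = 4431/5000 ≈ 0.886200
step 5 [2.5y] swap r/2=1507/45662: DF=(1 − 1507/45662·(0.978000+0.943000+0.909700+0.886200))/(1+1507/45662) = 8493/10000 ≈ 0.849300
step 6 [3y] zero: DF = P = 8219/10000 ≈ 0.821900
step 7 [3.5y] bond c/2=13/800: DF=(22613/25000 − 13/800·(0.978000+0.943000+0.909700+0.886200+0.849300+0.821900))/(1+13/800) = 8039/10000 ≈ 0.803900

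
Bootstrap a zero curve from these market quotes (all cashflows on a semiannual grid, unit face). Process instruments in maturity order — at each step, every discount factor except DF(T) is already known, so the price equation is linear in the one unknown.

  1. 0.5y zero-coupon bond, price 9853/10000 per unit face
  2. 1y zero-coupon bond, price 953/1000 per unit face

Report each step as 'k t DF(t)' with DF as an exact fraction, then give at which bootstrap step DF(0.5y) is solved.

1 1/2 9853/10000
2 1 953/1000
DF(0.5y) is solved at step 1

step 1 [0.5y] zero: DF = P = 9853/10000 ≈ 0.985300
step 2 [1y] zero: DF = P = 953/1000 ≈ 0.953000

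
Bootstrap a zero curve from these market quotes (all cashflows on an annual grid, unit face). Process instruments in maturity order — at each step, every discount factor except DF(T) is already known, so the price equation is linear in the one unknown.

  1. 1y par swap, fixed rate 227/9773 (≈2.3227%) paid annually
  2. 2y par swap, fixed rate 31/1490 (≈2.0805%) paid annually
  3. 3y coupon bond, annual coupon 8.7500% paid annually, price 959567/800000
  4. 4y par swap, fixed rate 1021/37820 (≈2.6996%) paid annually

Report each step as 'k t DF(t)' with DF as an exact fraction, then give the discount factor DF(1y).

step 1 [1y] swap r/1=227/9773: DF=(1 − 227/9773·(0))/(1+227/9773) = 9773/10000 ≈ 0.977300
step 2 [2y] swap r/1=31/1490: DF=(1 − 31/1490·(0.977300))/(1+31/1490) = 9597/10000 ≈ 0.959700
step 3 [3y] bond c/1=7/80: DF=(959567/800000 − 7/80·(0.977300+0.959700))/(1+7/80) = 9471/10000 ≈ 0.947100
step 4 [4y] swap r/1=1021/37820: DF=(1 − 1021/37820·(0.977300+0.959700+0.947100))/(1+1021/37820) = 8979/10000 ≈ 0.897900

1 1 9773/10000
2 2 9597/10000
3 3 9471/10000
4 4 8979/10000
DF(1y) = 9773/10000 ≈ 0.977300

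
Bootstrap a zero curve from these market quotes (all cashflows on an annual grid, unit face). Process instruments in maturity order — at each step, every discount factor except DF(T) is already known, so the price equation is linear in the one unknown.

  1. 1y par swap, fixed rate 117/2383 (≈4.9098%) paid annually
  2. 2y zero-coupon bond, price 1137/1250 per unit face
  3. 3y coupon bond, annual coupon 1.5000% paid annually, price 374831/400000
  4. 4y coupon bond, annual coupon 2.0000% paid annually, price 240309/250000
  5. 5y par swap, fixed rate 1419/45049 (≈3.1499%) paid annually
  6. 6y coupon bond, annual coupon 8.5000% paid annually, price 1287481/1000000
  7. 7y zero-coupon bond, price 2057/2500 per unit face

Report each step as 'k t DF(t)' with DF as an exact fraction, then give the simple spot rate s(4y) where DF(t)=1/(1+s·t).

1 1 2383/2500
2 2 1137/1250
3 3 8957/10000
4 4 8883/10000
5 5 8581/10000
6 6 8337/10000
7 7 2057/2500
s(4y) = (1/(8883/10000) − 1)/(4) = 1117/35532 ≈ 3.1436%

step 1 [1y] swap r/1=117/2383: DF=(1 − 117/2383·(0))/(1+117/2383) = 2383/2500 ≈ 0.953200
step 2 [2y] zero: DF = P = 1137/1250 ≈ 0.909600
step 3 [3y] bond c/1=3/200: DF=(374831/400000 − 3/200·(0.953200+0.909600))/(1+3/200) = 8957/10000 ≈ 0.895700
step 4 [4y] bond c/1=1/50: DF=(240309/250000 − 1/50·(0.953200+0.909600+0.895700))/(1+1/50) = 8883/10000 ≈ 0.888300
step 5 [5y] swap r/1=1419/45049: DF=(1 − 1419/45049·(0.953200+0.909600+0.895700+0.888300))/(1+1419/45049) = 8581/10000 ≈ 0.858100
step 6 [6y] bond c/1=17/200: DF=(1287481/1000000 − 17/200·(0.953200+0.909600+0.895700+0.888300+0.858100))/(1+17/200) = 8337/10000 ≈ 0.833700
step 7 [7y] zero: DF = P = 2057/2500 ≈ 0.822800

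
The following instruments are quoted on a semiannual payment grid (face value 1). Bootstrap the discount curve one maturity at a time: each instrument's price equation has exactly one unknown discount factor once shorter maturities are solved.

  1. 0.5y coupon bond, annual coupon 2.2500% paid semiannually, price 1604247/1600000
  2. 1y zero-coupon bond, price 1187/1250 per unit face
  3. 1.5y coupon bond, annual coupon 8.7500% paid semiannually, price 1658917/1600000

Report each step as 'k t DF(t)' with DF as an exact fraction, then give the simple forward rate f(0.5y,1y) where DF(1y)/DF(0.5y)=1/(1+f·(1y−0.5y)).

1 1/2 1983/2000
2 1 1187/1250
3 3/2 114/125
f(0.5y,1y) = ((1983/2000)/(1187/1250) − 1)/(1/2) = 419/4748 ≈ 8.8248%

step 1 [0.5y] bond c/2=9/800: DF=(1604247/1600000 − 9/800·(0))/(1+9/800) = 1983/2000 ≈ 0.991500
step 2 [1y] zero: DF = P = 1187/1250 ≈ 0.949600
step 3 [1.5y] bond c/2=7/160: DF=(1658917/1600000 − 7/160·(0.991500+0.949600))/(1+7/160) = 114/125 ≈ 0.912000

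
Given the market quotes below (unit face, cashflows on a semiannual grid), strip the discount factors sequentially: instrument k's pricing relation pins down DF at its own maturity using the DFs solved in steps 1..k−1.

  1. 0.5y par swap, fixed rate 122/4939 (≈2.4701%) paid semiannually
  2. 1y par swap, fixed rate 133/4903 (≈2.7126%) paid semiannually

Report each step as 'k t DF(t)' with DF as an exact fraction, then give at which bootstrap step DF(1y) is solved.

step 1 [0.5y] swap r/2=61/4939: DF=(1 − 61/4939·(0))/(1+61/4939) = 4939/5000 ≈ 0.987800
step 2 [1y] swap r/2=133/9806: DF=(1 − 133/9806·(0.987800))/(1+133/9806) = 4867/5000 ≈ 0.973400

1 1/2 4939/5000
2 1 4867/5000
DF(1y) is solved at step 2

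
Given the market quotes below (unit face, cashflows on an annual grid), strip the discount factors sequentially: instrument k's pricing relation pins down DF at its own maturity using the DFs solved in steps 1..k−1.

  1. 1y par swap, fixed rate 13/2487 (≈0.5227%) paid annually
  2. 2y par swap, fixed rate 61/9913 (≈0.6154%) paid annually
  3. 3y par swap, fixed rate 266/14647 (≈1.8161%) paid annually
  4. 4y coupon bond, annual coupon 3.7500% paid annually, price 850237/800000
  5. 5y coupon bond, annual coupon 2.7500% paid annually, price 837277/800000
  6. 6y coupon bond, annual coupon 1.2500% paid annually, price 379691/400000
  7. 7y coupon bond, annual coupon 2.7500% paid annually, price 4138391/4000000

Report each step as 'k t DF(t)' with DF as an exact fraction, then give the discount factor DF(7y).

1 1 2487/2500
2 2 4939/5000
3 3 2367/2500
4 4 1837/2000
5 5 2289/2500
6 6 8787/10000
7 7 8559/10000
DF(7y) = 8559/10000 ≈ 0.855900

step 1 [1y] swap r/1=13/2487: DF=(1 − 13/2487·(0))/(1+13/2487) = 2487/2500 ≈ 0.994800
step 2 [2y] swap r/1=61/9913: DF=(1 − 61/9913·(0.994800))/(1+61/9913) = 4939/5000 ≈ 0.987800
step 3 [3y] swap r/1=266/14647: DF=(1 − 266/14647·(0.994800+0.987800))/(1+266/14647) = 2367/2500 ≈ 0.946800
step 4 [4y] bond c/1=3/80: DF=(850237/800000 − 3/80·(0.994800+0.987800+0.946800))/(1+3/80) = 1837/2000 ≈ 0.918500
step 5 [5y] bond c/1=11/400: DF=(837277/800000 − 11/400·(0.994800+0.987800+0.946800+0.918500))/(1+11/400) = 2289/2500 ≈ 0.915600
step 6 [6y] bond c/1=1/80: DF=(379691/400000 − 1/80·(0.994800+0.987800+0.946800+0.918500+0.915600))/(1+1/80) = 8787/10000 ≈ 0.878700
step 7 [7y] bond c/1=11/400: DF=(4138391/4000000 − 11/400·(0.994800+0.987800+0.946800+0.918500+0.915600+0.878700))/(1+11/400) = 8559/10000 ≈ 0.855900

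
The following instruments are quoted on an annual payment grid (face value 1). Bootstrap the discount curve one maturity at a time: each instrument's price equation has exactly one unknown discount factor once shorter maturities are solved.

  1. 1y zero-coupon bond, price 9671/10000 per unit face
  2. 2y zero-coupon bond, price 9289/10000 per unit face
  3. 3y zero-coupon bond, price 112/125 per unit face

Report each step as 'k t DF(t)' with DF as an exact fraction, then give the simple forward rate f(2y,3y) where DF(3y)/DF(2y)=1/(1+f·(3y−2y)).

1 1 9671/10000
2 2 9289/10000
3 3 112/125
f(2y,3y) = ((9289/10000)/(112/125) − 1)/(1) = 47/1280 ≈ 3.6719%

step 1 [1y] zero: DF = P = 9671/10000 ≈ 0.967100
step 2 [2y] zero: DF = P = 9289/10000 ≈ 0.928900
step 3 [3y] zero: DF = P = 112/125 ≈ 0.896000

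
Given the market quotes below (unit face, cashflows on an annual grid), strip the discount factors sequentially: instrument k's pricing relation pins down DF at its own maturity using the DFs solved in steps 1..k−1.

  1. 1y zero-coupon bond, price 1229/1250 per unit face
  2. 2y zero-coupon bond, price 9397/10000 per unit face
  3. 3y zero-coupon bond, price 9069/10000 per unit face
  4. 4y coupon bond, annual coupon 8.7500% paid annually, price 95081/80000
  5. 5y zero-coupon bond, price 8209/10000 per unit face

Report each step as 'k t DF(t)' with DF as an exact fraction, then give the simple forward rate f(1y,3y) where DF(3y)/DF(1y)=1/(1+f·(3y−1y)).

1 1 1229/1250
2 2 9397/10000
3 3 9069/10000
4 4 2163/2500
5 5 8209/10000
f(1y,3y) = ((1229/1250)/(9069/10000) − 1)/(2) = 763/18138 ≈ 4.2066%

step 1 [1y] zero: DF = P = 1229/1250 ≈ 0.983200
step 2 [2y] zero: DF = P = 9397/10000 ≈ 0.939700
step 3 [3y] zero: DF = P = 9069/10000 ≈ 0.906900
step 4 [4y] bond c/1=7/80: DF=(95081/80000 − 7/80·(0.983200+0.939700+0.906900))/(1+7/80) = 2163/2500 ≈ 0.865200
step 5 [5y] zero: DF = P = 8209/10000 ≈ 0.820900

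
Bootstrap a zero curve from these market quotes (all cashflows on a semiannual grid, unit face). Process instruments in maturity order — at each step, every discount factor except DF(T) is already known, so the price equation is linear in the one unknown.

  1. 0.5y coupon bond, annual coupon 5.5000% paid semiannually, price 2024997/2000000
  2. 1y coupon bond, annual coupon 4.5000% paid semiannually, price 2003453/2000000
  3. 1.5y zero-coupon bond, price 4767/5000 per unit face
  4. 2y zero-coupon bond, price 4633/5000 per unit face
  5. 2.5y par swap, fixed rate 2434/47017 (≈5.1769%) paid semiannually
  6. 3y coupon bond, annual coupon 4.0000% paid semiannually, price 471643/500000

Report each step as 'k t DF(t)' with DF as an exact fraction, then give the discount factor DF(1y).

1 1/2 4927/5000
2 1 479/500
3 3/2 4767/5000
4 2 4633/5000
5 5/2 8783/10000
6 3 4163/5000
DF(1y) = 479/500 ≈ 0.958000

step 1 [0.5y] bond c/2=11/400: DF=(2024997/2000000 − 11/400·(0))/(1+11/400) = 4927/5000 ≈ 0.985400
step 2 [1y] bond c/2=9/400: DF=(2003453/2000000 − 9/400·(0.985400))/(1+9/400) = 479/500 ≈ 0.958000
step 3 [1.5y] zero: DF = P = 4767/5000 ≈ 0.953400
step 4 [2y] zero: DF = P = 4633/5000 ≈ 0.926600
step 5 [2.5y] swap r/2=1217/47017: DF=(1 − 1217/47017·(0.985400+0.958000+0.953400+0.926600))/(1+1217/47017) = 8783/10000 ≈ 0.878300
step 6 [3y] bond c/2=1/50: DF=(471643/500000 − 1/50·(0.985400+0.958000+0.953400+0.926600+0.878300))/(1+1/50) = 4163/5000 ≈ 0.832600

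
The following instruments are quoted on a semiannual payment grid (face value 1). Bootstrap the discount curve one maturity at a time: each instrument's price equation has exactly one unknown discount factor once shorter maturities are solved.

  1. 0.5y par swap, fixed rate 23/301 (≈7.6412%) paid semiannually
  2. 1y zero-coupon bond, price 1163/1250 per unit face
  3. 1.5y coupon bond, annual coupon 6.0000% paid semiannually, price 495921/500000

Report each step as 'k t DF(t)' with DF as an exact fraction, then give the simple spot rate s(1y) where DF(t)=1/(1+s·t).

1 1/2 602/625
2 1 1163/1250
3 3/2 4539/5000
s(1y) = (1/(1163/1250) − 1)/(1) = 87/1163 ≈ 7.4807%

step 1 [0.5y] swap r/2=23/602: DF=(1 − 23/602·(0))/(1+23/602) = 602/625 ≈ 0.963200
step 2 [1y] zero: DF = P = 1163/1250 ≈ 0.930400
step 3 [1.5y] bond c/2=3/100: DF=(495921/500000 − 3/100·(0.963200+0.930400))/(1+3/100) = 4539/5000 ≈ 0.907800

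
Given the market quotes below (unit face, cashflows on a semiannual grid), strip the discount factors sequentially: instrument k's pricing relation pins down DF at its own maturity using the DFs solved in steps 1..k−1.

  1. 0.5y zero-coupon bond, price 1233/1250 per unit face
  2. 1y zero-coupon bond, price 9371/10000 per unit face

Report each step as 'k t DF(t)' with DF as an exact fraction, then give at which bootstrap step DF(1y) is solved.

1 1/2 1233/1250
2 1 9371/10000
DF(1y) is solved at step 2

step 1 [0.5y] zero: DF = P = 1233/1250 ≈ 0.986400
step 2 [1y] zero: DF = P = 9371/10000 ≈ 0.937100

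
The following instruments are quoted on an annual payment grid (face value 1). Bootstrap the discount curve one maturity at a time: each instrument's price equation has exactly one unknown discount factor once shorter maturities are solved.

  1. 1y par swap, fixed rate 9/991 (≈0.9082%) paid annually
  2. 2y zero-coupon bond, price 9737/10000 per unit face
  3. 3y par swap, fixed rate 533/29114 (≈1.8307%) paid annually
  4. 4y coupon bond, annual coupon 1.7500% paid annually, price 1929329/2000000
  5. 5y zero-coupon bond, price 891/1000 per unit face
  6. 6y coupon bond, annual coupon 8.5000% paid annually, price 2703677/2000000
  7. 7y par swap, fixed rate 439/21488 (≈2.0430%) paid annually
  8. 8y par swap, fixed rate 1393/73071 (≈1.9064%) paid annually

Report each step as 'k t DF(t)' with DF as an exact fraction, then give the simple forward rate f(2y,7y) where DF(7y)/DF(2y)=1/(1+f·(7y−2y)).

1 1 991/1000
2 2 9737/10000
3 3 9467/10000
4 4 449/500
5 5 891/1000
6 6 8777/10000
7 7 8683/10000
8 8 8607/10000
f(2y,7y) = ((9737/10000)/(8683/10000) − 1)/(5) = 1054/43415 ≈ 2.4277%

step 1 [1y] swap r/1=9/991: DF=(1 − 9/991·(0))/(1+9/991) = 991/1000 ≈ 0.991000
step 2 [2y] zero: DF = P = 9737/10000 ≈ 0.973700
step 3 [3y] swap r/1=533/29114: DF=(1 − 533/29114·(0.991000+0.973700))/(1+533/29114) = 9467/10000 ≈ 0.946700
step 4 [4y] bond c/1=7/400: DF=(1929329/2000000 − 7/400·(0.991000+0.973700+0.946700))/(1+7/400) = 449/500 ≈ 0.898000
step 5 [5y] zero: DF = P = 891/1000 ≈ 0.891000
step 6 [6y] bond c/1=17/200: DF=(2703677/2000000 − 17/200·(0.991000+0.973700+0.946700+0.898000+0.891000))/(1+17/200) = 8777/10000 ≈ 0.877700
step 7 [7y] swap r/1=439/21488: DF=(1 − 439/21488·(0.991000+0.973700+0.946700+0.898000+0.891000+0.877700))/(1+439/21488) = 8683/10000 ≈ 0.868300
step 8 [8y] swap r/1=1393/73071: DF=(1 − 1393/73071·(0.991000+0.973700+0.946700+0.898000+0.891000+0.877700+0.868300))/(1+1393/73071) = 8607/10000 ≈ 0.860700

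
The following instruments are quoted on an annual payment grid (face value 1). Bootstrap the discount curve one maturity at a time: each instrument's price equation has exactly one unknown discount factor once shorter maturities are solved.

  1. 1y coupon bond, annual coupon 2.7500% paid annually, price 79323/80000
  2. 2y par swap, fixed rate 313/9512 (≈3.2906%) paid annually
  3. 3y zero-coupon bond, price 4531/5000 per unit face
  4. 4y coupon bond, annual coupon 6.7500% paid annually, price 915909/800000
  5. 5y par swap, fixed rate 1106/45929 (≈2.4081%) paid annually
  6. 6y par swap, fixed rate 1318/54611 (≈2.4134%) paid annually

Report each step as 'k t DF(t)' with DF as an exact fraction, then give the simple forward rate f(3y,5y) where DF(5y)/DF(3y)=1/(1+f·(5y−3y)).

1 1 193/200
2 2 4687/5000
3 3 4531/5000
4 4 8949/10000
5 5 4447/5000
6 6 4341/5000
f(3y,5y) = ((4531/5000)/(4447/5000) − 1)/(2) = 42/4447 ≈ 0.9445%

step 1 [1y] bond c/1=11/400: DF=(79323/80000 − 11/400·(0))/(1+11/400) = 193/200 ≈ 0.965000
step 2 [2y] swap r/1=313/9512: DF=(1 − 313/9512·(0.965000))/(1+313/9512) = 4687/5000 ≈ 0.937400
step 3 [3y] zero: DF = P = 4531/5000 ≈ 0.906200
step 4 [4y] bond c/1=27/400: DF=(915909/800000 − 27/400·(0.965000+0.937400+0.906200))/(1+27/400) = 8949/10000 ≈ 0.894900
step 5 [5y] swap r/1=1106/45929: DF=(1 − 1106/45929·(0.965000+0.937400+0.906200+0.894900))/(1+1106/45929) = 4447/5000 ≈ 0.889400
step 6 [6y] swap r/1=1318/54611: DF=(1 − 1318/54611·(0.965000+0.937400+0.906200+0.894900+0.889400))/(1+1318/54611) = 4341/5000 ≈ 0.868200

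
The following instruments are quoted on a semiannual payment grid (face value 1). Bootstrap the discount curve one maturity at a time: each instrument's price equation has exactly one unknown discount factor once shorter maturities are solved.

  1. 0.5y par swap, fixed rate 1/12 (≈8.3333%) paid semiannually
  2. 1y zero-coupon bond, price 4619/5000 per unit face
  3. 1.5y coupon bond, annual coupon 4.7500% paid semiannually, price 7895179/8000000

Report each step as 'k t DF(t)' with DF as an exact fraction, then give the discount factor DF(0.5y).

step 1 [0.5y] swap r/2=1/24: DF=(1 − 1/24·(0))/(1+1/24) = 24/25 ≈ 0.960000
step 2 [1y] zero: DF = P = 4619/5000 ≈ 0.923800
step 3 [1.5y] bond c/2=19/800: DF=(7895179/8000000 − 19/800·(0.960000+0.923800))/(1+19/800) = 9203/10000 ≈ 0.920300

1 1/2 24/25
2 1 4619/5000
3 3/2 9203/10000
DF(0.5y) = 24/25 ≈ 0.960000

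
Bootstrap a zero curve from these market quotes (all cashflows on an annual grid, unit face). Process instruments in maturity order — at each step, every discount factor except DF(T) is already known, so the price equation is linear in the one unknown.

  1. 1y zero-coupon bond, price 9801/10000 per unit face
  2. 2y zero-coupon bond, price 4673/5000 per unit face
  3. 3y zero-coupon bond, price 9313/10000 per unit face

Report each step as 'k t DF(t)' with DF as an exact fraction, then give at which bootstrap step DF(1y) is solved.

1 1 9801/10000
2 2 4673/5000
3 3 9313/10000
DF(1y) is solved at step 1

step 1 [1y] zero: DF = P = 9801/10000 ≈ 0.980100
step 2 [2y] zero: DF = P = 4673/5000 ≈ 0.934600
step 3 [3y] zero: DF = P = 9313/10000 ≈ 0.931300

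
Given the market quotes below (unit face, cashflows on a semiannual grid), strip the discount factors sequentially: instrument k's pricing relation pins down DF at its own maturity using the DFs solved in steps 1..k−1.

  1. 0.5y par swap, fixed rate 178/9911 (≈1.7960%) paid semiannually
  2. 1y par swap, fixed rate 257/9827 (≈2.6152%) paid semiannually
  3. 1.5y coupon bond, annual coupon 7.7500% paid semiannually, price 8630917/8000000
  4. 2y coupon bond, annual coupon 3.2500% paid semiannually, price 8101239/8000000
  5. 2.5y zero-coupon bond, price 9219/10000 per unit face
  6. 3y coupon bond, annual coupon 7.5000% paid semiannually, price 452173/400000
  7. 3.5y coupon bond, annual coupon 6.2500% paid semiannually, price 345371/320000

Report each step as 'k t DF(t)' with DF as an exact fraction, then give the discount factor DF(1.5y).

1 1/2 9911/10000
2 1 9743/10000
3 3/2 9653/10000
4 2 1187/1250
5 5/2 9219/10000
6 3 229/250
7 7/2 8733/10000
DF(1.5y) = 9653/10000 ≈ 0.965300

step 1 [0.5y] swap r/2=89/9911: DF=(1 − 89/9911·(0))/(1+89/9911) = 9911/10000 ≈ 0.991100
step 2 [1y] swap r/2=257/19654: DF=(1 − 257/19654·(0.991100))/(1+257/19654) = 9743/10000 ≈ 0.974300
step 3 [1.5y] bond c/2=31/800: DF=(8630917/8000000 − 31/800·(0.991100+0.974300))/(1+31/800) = 9653/10000 ≈ 0.965300
step 4 [2y] bond c/2=13/800: DF=(8101239/8000000 − 13/800·(0.991100+0.974300+0.965300))/(1+13/800) = 1187/1250 ≈ 0.949600
step 5 [2.5y] zero: DF = P = 9219/10000 ≈ 0.921900
step 6 [3y] bond c/2=3/80: DF=(452173/400000 − 3/80·(0.991100+0.974300+0.965300+0.949600+0.921900))/(1+3/80) = 229/250 ≈ 0.916000
step 7 [3.5y] bond c/2=1/32: DF=(345371/320000 − 1/32·(0.991100+0.974300+0.965300+0.949600+0.921900+0.916000))/(1+1/32) = 8733/10000 ≈ 0.873300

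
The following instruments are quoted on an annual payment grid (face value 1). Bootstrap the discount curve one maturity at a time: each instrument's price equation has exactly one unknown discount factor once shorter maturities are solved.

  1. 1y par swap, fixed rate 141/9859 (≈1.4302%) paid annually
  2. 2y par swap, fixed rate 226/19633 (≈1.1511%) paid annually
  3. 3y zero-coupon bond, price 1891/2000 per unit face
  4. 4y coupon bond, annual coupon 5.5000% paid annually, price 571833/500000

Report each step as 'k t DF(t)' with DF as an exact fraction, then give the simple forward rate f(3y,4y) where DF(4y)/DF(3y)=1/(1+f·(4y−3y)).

step 1 [1y] swap r/1=141/9859: DF=(1 − 141/9859·(0))/(1+141/9859) = 9859/10000 ≈ 0.985900
step 2 [2y] swap r/1=226/19633: DF=(1 − 226/19633·(0.985900))/(1+226/19633) = 4887/5000 ≈ 0.977400
step 3 [3y] zero: DF = P = 1891/2000 ≈ 0.945500
step 4 [4y] bond c/1=11/200: DF=(571833/500000 − 11/200·(0.985900+0.977400+0.945500))/(1+11/200) = 2331/2500 ≈ 0.932400

1 1 9859/10000
2 2 4887/5000
3 3 1891/2000
4 4 2331/2500
f(3y,4y) = ((1891/2000)/(2331/2500) − 1)/(1) = 131/9324 ≈ 1.4050%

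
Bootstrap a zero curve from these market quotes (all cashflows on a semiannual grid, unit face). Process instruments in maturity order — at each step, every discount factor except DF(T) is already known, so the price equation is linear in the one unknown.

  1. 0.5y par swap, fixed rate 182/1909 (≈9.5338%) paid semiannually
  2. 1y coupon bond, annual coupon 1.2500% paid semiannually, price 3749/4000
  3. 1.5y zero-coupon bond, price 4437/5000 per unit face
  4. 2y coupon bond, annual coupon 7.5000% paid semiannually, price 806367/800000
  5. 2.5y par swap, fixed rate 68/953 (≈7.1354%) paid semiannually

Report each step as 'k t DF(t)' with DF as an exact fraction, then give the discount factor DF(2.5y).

1 1/2 1909/2000
2 1 1851/2000
3 3/2 4437/5000
4 2 1743/2000
5 5/2 4201/5000
DF(2.5y) = 4201/5000 ≈ 0.840200

step 1 [0.5y] swap r/2=91/1909: DF=(1 − 91/1909·(0))/(1+91/1909) = 1909/2000 ≈ 0.954500
step 2 [1y] bond c/2=1/160: DF=(3749/4000 − 1/160·(0.954500))/(1+1/160) = 1851/2000 ≈ 0.925500
step 3 [1.5y] zero: DF = P = 4437/5000 ≈ 0.887400
step 4 [2y] bond c/2=3/80: DF=(806367/800000 − 3/80·(0.954500+0.925500+0.887400))/(1+3/80) = 1743/2000 ≈ 0.871500
step 5 [2.5y] swap r/2=34/953: DF=(1 − 34/953·(0.954500+0.925500+0.887400+0.871500))/(1+34/953) = 4201/5000 ≈ 0.840200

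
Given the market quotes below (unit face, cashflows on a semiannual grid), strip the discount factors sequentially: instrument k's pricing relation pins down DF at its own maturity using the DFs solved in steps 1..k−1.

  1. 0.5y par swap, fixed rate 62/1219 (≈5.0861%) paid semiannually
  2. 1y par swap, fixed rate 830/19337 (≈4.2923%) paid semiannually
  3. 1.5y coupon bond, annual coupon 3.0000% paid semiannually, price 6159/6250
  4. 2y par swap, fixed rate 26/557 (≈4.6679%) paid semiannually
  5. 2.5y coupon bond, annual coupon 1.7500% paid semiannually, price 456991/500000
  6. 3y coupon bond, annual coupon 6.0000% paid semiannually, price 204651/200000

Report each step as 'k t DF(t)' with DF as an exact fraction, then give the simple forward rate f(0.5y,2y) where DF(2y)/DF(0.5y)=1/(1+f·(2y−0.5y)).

step 1 [0.5y] swap r/2=31/1219: DF=(1 − 31/1219·(0))/(1+31/1219) = 1219/1250 ≈ 0.975200
step 2 [1y] swap r/2=415/19337: DF=(1 − 415/19337·(0.975200))/(1+415/19337) = 1917/2000 ≈ 0.958500
step 3 [1.5y] bond c/2=3/200: DF=(6159/6250 − 3/200·(0.975200+0.958500))/(1+3/200) = 9423/10000 ≈ 0.942300
step 4 [2y] swap r/2=13/557: DF=(1 − 13/557·(0.975200+0.958500+0.942300))/(1+13/557) = 2279/2500 ≈ 0.911600
step 5 [2.5y] bond c/2=7/800: DF=(456991/500000 − 7/800·(0.975200+0.958500+0.942300+0.911600))/(1+7/800) = 2183/2500 ≈ 0.873200
step 6 [3y] bond c/2=3/100: DF=(204651/200000 − 3/100·(0.975200+0.958500+0.942300+0.911600+0.873200))/(1+3/100) = 8577/10000 ≈ 0.857700

1 1/2 1219/1250
2 1 1917/2000
3 3/2 9423/10000
4 2 2279/2500
5 5/2 2183/2500
6 3 8577/10000
f(0.5y,2y) = ((1219/1250)/(2279/2500) − 1)/(3/2) = 2/43 ≈ 4.6512%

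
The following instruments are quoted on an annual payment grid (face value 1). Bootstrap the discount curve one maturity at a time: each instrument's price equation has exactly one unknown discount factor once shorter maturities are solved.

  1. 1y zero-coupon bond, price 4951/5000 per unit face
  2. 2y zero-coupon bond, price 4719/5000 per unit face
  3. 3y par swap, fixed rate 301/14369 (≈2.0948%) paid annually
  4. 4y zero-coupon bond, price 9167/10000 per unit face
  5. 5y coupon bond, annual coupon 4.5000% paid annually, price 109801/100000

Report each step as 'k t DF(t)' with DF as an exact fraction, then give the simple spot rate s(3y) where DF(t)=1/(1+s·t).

1 1 4951/5000
2 2 4719/5000
3 3 4699/5000
4 4 9167/10000
5 5 71/80
s(3y) = (1/(4699/5000) − 1)/(3) = 301/14097 ≈ 2.1352%

step 1 [1y] zero: DF = P = 4951/5000 ≈ 0.990200
step 2 [2y] zero: DF = P = 4719/5000 ≈ 0.943800
step 3 [3y] swap r/1=301/14369: DF=(1 − 301/14369·(0.990200+0.943800))/(1+301/14369) = 4699/5000 ≈ 0.939800
step 4 [4y] zero: DF = P = 9167/10000 ≈ 0.916700
step 5 [5y] bond c/1=9/200: DF=(109801/100000 − 9/200·(0.990200+0.943800+0.939800+0.916700))/(1+9/200) = 71/80 ≈ 0.887500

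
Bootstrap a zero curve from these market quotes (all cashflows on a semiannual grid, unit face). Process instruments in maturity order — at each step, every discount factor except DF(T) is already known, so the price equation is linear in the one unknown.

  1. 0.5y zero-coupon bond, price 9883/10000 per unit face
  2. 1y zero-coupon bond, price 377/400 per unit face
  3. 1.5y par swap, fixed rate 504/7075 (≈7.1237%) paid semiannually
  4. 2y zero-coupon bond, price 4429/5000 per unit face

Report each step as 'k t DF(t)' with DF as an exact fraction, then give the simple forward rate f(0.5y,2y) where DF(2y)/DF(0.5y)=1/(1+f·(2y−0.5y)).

step 1 [0.5y] zero: DF = P = 9883/10000 ≈ 0.988300
step 2 [1y] zero: DF = P = 377/400 ≈ 0.942500
step 3 [1.5y] swap r/2=252/7075: DF=(1 − 252/7075·(0.988300+0.942500))/(1+252/7075) = 562/625 ≈ 0.899200
step 4 [2y] zero: DF = P = 4429/5000 ≈ 0.885800

1 1/2 9883/10000
2 1 377/400
3 3/2 562/625
4 2 4429/5000
f(0.5y,2y) = ((9883/10000)/(4429/5000) − 1)/(3/2) = 1025/13287 ≈ 7.7143%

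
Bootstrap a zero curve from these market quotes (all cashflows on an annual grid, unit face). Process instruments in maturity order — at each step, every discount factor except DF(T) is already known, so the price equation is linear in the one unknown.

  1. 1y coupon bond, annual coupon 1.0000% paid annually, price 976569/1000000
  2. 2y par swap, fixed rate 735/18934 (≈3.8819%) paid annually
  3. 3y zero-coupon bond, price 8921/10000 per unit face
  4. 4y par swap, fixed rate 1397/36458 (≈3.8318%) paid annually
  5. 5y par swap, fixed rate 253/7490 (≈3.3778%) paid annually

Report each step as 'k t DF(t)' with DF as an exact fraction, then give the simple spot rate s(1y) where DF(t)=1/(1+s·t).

1 1 9669/10000
2 2 1853/2000
3 3 8921/10000
4 4 8603/10000
5 5 4241/5000
s(1y) = (1/(9669/10000) − 1)/(1) = 331/9669 ≈ 3.4233%

step 1 [1y] bond c/1=1/100: DF=(976569/1000000 − 1/100·(0))/(1+1/100) = 9669/10000 ≈ 0.966900
step 2 [2y] swap r/1=735/18934: DF=(1 − 735/18934·(0.966900))/(1+735/18934) = 1853/2000 ≈ 0.926500
step 3 [3y] zero: DF = P = 8921/10000 ≈ 0.892100
step 4 [4y] swap r/1=1397/36458: DF=(1 − 1397/36458·(0.966900+0.926500+0.892100))/(1+1397/36458) = 8603/10000 ≈ 0.860300
step 5 [5y] swap r/1=253/7490: DF=(1 − 253/7490·(0.966900+0.926500+0.892100+0.860300))/(1+253/7490) = 4241/5000 ≈ 0.848200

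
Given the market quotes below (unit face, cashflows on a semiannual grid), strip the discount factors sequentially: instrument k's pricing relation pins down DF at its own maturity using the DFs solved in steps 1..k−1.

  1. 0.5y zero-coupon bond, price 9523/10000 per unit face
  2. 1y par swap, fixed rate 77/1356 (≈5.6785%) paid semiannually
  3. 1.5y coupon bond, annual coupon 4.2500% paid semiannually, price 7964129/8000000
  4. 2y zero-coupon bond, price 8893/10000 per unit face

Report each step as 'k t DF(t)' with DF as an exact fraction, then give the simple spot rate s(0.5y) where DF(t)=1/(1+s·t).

step 1 [0.5y] zero: DF = P = 9523/10000 ≈ 0.952300
step 2 [1y] swap r/2=77/2712: DF=(1 − 77/2712·(0.952300))/(1+77/2712) = 9461/10000 ≈ 0.946100
step 3 [1.5y] bond c/2=17/800: DF=(7964129/8000000 − 17/800·(0.952300+0.946100))/(1+17/800) = 9353/10000 ≈ 0.935300
step 4 [2y] zero: DF = P = 8893/10000 ≈ 0.889300

1 1/2 9523/10000
2 1 9461/10000
3 3/2 9353/10000
4 2 8893/10000
s(0.5y) = (1/(9523/10000) − 1)/(1/2) = 954/9523 ≈ 10.0179%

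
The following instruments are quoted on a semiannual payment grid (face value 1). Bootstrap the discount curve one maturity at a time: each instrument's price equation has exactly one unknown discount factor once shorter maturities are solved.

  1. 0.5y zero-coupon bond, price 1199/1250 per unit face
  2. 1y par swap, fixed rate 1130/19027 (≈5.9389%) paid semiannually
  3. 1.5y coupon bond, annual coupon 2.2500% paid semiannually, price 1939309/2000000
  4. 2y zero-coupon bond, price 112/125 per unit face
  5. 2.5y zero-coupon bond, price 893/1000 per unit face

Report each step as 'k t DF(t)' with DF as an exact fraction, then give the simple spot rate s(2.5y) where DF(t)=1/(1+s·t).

step 1 [0.5y] zero: DF = P = 1199/1250 ≈ 0.959200
step 2 [1y] swap r/2=565/19027: DF=(1 − 565/19027·(0.959200))/(1+565/19027) = 1887/2000 ≈ 0.943500
step 3 [1.5y] bond c/2=9/800: DF=(1939309/2000000 − 9/800·(0.959200+0.943500))/(1+9/800) = 9377/10000 ≈ 0.937700
step 4 [2y] zero: DF = P = 112/125 ≈ 0.896000
step 5 [2.5y] zero: DF = P = 893/1000 ≈ 0.893000

1 1/2 1199/1250
2 1 1887/2000
3 3/2 9377/10000
4 2 112/125
5 5/2 893/1000
s(2.5y) = (1/(893/1000) − 1)/(5/2) = 214/4465 ≈ 4.7928%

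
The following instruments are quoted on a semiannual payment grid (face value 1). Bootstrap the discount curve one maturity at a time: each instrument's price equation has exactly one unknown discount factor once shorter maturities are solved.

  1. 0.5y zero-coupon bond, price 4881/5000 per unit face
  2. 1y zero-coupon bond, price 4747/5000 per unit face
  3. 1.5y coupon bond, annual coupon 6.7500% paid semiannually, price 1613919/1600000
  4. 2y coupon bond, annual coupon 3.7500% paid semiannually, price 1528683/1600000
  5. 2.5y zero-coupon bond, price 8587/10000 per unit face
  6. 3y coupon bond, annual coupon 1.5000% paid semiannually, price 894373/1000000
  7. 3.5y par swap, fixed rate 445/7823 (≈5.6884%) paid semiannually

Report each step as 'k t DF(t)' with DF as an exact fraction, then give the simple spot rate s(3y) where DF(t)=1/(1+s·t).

step 1 [0.5y] zero: DF = P = 4881/5000 ≈ 0.976200
step 2 [1y] zero: DF = P = 4747/5000 ≈ 0.949400
step 3 [1.5y] bond c/2=27/800: DF=(1613919/1600000 − 27/800·(0.976200+0.949400))/(1+27/800) = 9129/10000 ≈ 0.912900
step 4 [2y] bond c/2=3/160: DF=(1528683/1600000 − 3/160·(0.976200+0.949400+0.912900))/(1+3/160) = 1107/1250 ≈ 0.885600
step 5 [2.5y] zero: DF = P = 8587/10000 ≈ 0.858700
step 6 [3y] bond c/2=3/400: DF=(894373/1000000 − 3/400·(0.976200+0.949400+0.912900+0.885600+0.858700))/(1+3/400) = 1067/1250 ≈ 0.853600
step 7 [3.5y] swap r/2=445/15646: DF=(1 − 445/15646·(0.976200+0.949400+0.912900+0.885600+0.858700+0.853600))/(1+445/15646) = 411/500 ≈ 0.822000

1 1/2 4881/5000
2 1 4747/5000
3 3/2 9129/10000
4 2 1107/1250
5 5/2 8587/10000
6 3 1067/1250
7 7/2 411/500
s(3y) = (1/(1067/1250) − 1)/(3) = 61/1067 ≈ 5.7170%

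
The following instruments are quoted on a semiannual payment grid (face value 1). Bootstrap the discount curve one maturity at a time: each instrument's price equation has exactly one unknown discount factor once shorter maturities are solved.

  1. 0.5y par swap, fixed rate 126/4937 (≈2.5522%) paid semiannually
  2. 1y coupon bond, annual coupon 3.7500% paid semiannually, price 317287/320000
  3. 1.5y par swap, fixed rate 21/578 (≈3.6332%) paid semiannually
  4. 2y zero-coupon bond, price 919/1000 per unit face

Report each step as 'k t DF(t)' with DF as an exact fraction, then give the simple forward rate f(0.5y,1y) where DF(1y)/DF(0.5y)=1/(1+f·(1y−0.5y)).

1 1/2 4937/5000
2 1 9551/10000
3 3/2 379/400
4 2 919/1000
f(0.5y,1y) = ((4937/5000)/(9551/10000) − 1)/(1/2) = 646/9551 ≈ 6.7637%

step 1 [0.5y] swap r/2=63/4937: DF=(1 − 63/4937·(0))/(1+63/4937) = 4937/5000 ≈ 0.987400
step 2 [1y] bond c/2=3/160: DF=(317287/320000 − 3/160·(0.987400))/(1+3/160) = 9551/10000 ≈ 0.955100
step 3 [1.5y] swap r/2=21/1156: DF=(1 − 21/1156·(0.987400+0.955100))/(1+21/1156) = 379/400 ≈ 0.947500
step 4 [2y] zero: DF = P = 919/1000 ≈ 0.919000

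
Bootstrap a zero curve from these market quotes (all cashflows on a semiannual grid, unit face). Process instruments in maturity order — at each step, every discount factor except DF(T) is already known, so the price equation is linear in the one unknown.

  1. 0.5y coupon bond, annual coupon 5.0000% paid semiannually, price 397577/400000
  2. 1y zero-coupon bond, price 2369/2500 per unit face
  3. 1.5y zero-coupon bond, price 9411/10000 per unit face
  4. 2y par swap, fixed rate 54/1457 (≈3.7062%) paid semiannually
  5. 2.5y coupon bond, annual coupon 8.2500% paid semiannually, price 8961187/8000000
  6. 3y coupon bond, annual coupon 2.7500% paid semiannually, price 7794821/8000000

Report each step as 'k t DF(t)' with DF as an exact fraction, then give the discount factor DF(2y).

step 1 [0.5y] bond c/2=1/40: DF=(397577/400000 − 1/40·(0))/(1+1/40) = 9697/10000 ≈ 0.969700
step 2 [1y] zero: DF = P = 2369/2500 ≈ 0.947600
step 3 [1.5y] zero: DF = P = 9411/10000 ≈ 0.941100
step 4 [2y] swap r/2=27/1457: DF=(1 − 27/1457·(0.969700+0.947600+0.941100))/(1+27/1457) = 4649/5000 ≈ 0.929800
step 5 [2.5y] bond c/2=33/800: DF=(8961187/8000000 − 33/800·(0.969700+0.947600+0.941100+0.929800))/(1+33/800) = 9257/10000 ≈ 0.925700
step 6 [3y] bond c/2=11/800: DF=(7794821/8000000 − 11/800·(0.969700+0.947600+0.941100+0.929800+0.925700))/(1+11/800) = 2243/2500 ≈ 0.897200

1 1/2 9697/10000
2 1 2369/2500
3 3/2 9411/10000
4 2 4649/5000
5 5/2 9257/10000
6 3 2243/2500
DF(2y) = 4649/5000 ≈ 0.929800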